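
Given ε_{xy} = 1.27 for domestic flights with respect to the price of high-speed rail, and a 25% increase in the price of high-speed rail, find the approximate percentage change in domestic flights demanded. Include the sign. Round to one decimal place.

%ΔQ ≈ ε × %ΔP of high-speed rail = 1.27 × (25%) = 31.8%.
Demand for domestic flights rises by about 31.8%.

31.8%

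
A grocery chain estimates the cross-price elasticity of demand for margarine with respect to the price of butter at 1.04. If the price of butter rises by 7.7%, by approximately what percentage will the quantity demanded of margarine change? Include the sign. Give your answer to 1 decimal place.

%ΔQ ≈ ε × %ΔP of butter = 1.04 × (7.7%) = 8.0%.
Demand for margarine rises by about 8.0%.

8.0%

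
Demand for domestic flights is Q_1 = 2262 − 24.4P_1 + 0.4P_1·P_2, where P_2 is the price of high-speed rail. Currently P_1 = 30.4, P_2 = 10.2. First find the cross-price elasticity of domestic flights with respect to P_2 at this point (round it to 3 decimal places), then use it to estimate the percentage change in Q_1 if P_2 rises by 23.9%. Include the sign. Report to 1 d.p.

At P_1 = 30.4, P_2 = 10.2: Q_1 = 1644.272.
∂Q_1/∂P_2 = 0.4P_1 = 12.1600.
ε = (∂Q_1/∂P_2)(P_2/Q_1) = 12.1600 × 10.2/1644.272 ≈ 0.075.
%ΔQ_1 ≈ ε × %ΔP_2 = 0.075 × (23.9%) = 1.8%.

1.8%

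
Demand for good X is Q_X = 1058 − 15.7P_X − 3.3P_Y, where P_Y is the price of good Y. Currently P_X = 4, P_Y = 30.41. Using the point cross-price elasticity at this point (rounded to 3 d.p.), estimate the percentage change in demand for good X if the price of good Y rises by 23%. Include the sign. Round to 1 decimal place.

At P_X = 4, P_Y = 30.41: Q_X = 894.847.
∂Q_X/∂P_Y = -3.3.
ε = (∂Q_X/∂P_Y)(P_Y/Q_X) = -3.3000 × 30.41/894.847 ≈ -0.112.
%ΔQ_X ≈ ε × %ΔP_Y = -0.112 × (23%) = -2.6%.

-2.6%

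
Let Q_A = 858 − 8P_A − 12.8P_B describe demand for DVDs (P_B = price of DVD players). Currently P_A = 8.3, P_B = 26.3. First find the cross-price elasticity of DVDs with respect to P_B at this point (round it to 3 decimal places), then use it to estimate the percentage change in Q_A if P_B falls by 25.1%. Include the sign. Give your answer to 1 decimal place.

At P_A = 8.3, P_B = 26.3: Q_A = 454.96.
∂Q_A/∂P_B = -12.8.
ε = (∂Q_A/∂P_B)(P_B/Q_A) = -12.8000 × 26.3/454.96 ≈ -0.740.
%ΔQ_A ≈ ε × %ΔP_B = -0.740 × (-25.1%) = 18.6%.

18.6%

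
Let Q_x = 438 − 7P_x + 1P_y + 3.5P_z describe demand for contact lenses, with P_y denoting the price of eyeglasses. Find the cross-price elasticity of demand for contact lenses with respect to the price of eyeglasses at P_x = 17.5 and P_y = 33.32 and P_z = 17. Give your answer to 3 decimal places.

At P_x = 17.5 and P_y = 33.32 and P_z = 17: Q_x = 408.32.
∂Q_x/∂P_y = 1.
ε = (∂Q_x/∂P_y)(P_y/Q_x) = 1 × (33.32/408.32) ≈ 0.082.
Since ε > 0, contact lenses and eyeglasses are substitutes.

0.082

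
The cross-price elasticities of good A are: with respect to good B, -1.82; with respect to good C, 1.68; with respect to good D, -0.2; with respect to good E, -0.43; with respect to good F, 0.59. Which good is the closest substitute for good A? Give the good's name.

Substitutes have ε > 0. Among the positive values, 1.68 (good C) is largest.

good C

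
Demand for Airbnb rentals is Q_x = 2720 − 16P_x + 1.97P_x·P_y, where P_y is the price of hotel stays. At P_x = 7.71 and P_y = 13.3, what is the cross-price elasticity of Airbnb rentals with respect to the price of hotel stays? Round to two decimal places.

0.07

At P_x = 7.71 and P_y = 13.3: Q_x = 2798.650.
∂Q_x/∂P_y = 1.97P_x = 1.97(7.71) = 15.1887.
ε = (∂Q_x/∂P_y)(P_y/Q_x) = 15.1887 × (13.3/2798.650) ≈ 0.07.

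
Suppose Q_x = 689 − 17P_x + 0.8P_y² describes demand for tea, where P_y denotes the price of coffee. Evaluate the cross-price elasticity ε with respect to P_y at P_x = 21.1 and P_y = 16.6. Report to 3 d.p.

0.801

At P_x = 21.1 and P_y = 16.6: Q_x = 550.748.
∂Q_x/∂P_y = 1.6P_y = 1.6(16.6) = 26.5600.
ε = (∂Q_x/∂P_y)(P_y/Q_x) = 26.5600 × (16.6/550.748) ≈ 0.801.
ε > 0: substitutes.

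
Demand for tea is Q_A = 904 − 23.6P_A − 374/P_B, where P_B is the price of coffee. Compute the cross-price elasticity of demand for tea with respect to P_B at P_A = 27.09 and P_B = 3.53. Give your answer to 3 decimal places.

0.667

At P_A = 27.09 and P_B = 3.53: Q_A = 158.727.
∂Q_A/∂P_B = 374/P_B² = 30.0139.
ε = (∂Q_A/∂P_B)(P_B/Q_A) = 30.0139 × (3.53/158.727) ≈ 0.667.
ε > 0: substitutes.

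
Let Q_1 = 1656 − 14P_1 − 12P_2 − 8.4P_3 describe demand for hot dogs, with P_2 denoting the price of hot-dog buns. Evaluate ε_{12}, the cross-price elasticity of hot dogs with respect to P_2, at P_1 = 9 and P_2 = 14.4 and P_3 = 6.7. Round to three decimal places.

At P_1 = 9 and P_2 = 14.4 and P_3 = 6.7: Q_1 = 1300.92.
∂Q_1/∂P_2 = -12.
ε = (∂Q_1/∂P_2)(P_2/Q_1) = -12 × (14.4/1300.92) ≈ -0.133.
Since ε < 0, hot dogs and hot-dog buns are complements.

-0.133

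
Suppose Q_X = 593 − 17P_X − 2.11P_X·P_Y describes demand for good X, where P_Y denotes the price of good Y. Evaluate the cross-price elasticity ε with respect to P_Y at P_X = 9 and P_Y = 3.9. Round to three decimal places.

-0.202

At P_X = 9 and P_Y = 3.9: Q_X = 365.939.
∂Q_X/∂P_Y = -2.11P_X = -2.11(9) = -18.9900.
ε = (∂Q_X/∂P_Y)(P_Y/Q_X) = -18.9900 × (3.9/365.939) ≈ -0.202.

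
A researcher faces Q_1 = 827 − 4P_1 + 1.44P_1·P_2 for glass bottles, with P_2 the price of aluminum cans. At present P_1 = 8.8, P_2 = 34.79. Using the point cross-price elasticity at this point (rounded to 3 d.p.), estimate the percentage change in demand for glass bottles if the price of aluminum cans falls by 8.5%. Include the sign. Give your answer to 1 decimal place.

At P_1 = 8.8, P_2 = 34.79: Q_1 = 1232.659.
∂Q_1/∂P_2 = 1.44P_1 = 12.6720.
ε = (∂Q_1/∂P_2)(P_2/Q_1) = 12.6720 × 34.79/1232.659 ≈ 0.358.
%ΔQ_1 ≈ ε × %ΔP_2 = 0.358 × (-8.5%) = -3.0%.

-3.0%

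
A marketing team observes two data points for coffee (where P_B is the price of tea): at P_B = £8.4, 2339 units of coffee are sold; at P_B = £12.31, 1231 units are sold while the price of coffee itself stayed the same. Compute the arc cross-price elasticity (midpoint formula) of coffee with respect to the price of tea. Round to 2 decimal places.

ΔQ_A = 1231 − 2339 = -1108; ΔP_B = 12.31 − 8.4 = 3.91.
Midpoints: Q̄_A = 1785.0, P̄_B = 10.36.
ε = (ΔQ_A/Q̄_A)/(ΔP_B/P̄_B) = (-1108/1785.0)/(3.91/10.36) ≈ -1.64.
ε < 0: coffee and tea are complements.

-1.64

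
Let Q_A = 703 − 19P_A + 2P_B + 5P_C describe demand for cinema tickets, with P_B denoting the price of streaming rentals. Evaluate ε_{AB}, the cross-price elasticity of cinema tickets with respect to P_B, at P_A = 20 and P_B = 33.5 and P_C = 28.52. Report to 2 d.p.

At P_A = 20 and P_B = 33.5 and P_C = 28.52: Q_A = 532.6.
∂Q_A/∂P_B = 2.
ε = (∂Q_A/∂P_B)(P_B/Q_A) = 2 × (33.5/532.6) ≈ 0.13.
Since ε > 0, cinema tickets and streaming rentals are substitutes.

0.13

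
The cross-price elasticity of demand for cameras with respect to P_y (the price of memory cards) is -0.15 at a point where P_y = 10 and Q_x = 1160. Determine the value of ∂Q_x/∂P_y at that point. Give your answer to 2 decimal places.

ε = (∂Q_x/∂P_y)·(P_y/Q_x) ⇒ ∂Q_x/∂P_y = ε·Q_x/P_y = -0.15 × 1160/10 ≈ -17.40.

-17.40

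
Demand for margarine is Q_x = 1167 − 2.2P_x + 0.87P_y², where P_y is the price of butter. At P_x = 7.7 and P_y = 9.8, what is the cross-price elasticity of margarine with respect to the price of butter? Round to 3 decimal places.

0.135

At P_x = 7.7 and P_y = 9.8: Q_x = 1233.615.
∂Q_x/∂P_y = 1.74P_y = 1.74(9.8) = 17.0520.
ε = (∂Q_x/∂P_y)(P_y/Q_x) = 17.0520 × (9.8/1233.615) ≈ 0.135.
ε > 0: substitutes.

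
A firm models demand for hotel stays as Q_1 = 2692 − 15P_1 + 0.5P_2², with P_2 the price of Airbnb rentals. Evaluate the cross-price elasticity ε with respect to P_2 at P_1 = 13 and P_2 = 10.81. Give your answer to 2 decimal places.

At P_1 = 13 and P_2 = 10.81: Q_1 = 2555.428.
∂Q_1/∂P_2 = 1P_2 = 1(10.81) = 10.8100.
ε = (∂Q_1/∂P_2)(P_2/Q_1) = 10.8100 × (10.81/2555.428) ≈ 0.05.

0.05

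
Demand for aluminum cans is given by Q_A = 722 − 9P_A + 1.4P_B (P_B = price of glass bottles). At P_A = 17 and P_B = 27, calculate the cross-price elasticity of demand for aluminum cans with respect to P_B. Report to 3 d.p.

At P_A = 17 and P_B = 27: Q_A = 606.8.
∂Q_A/∂P_B = 1.4.
ε = (∂Q_A/∂P_B)(P_B/Q_A) = 1.4 × (27/606.8) ≈ 0.062.

0.062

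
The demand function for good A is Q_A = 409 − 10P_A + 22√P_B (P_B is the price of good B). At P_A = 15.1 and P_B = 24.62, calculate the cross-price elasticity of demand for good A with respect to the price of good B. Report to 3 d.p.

0.149

At P_A = 15.1 and P_B = 24.62: Q_A = 367.161.
∂Q_A/∂P_B = 22/(2√P_B) = 22/(2√24.62) = 2.2169.
ε = (∂Q_A/∂P_B)(P_B/Q_A) = 2.2169 × (24.62/367.161) ≈ 0.149.
ε > 0: substitutes.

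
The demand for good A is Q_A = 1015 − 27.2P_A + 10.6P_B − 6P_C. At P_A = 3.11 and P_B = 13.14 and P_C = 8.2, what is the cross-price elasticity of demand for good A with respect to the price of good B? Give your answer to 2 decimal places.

At P_A = 3.11 and P_B = 13.14 and P_C = 8.2: Q_A = 1020.492.
∂Q_A/∂P_B = 10.6.
ε = (∂Q_A/∂P_B)(P_B/Q_A) = 10.6 × (13.14/1020.492) ≈ 0.14.

0.14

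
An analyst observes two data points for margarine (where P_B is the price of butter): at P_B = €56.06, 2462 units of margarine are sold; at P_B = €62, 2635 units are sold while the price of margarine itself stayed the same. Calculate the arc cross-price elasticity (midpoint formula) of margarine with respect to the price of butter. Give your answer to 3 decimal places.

ΔQ_A = 2635 − 2462 = 173; ΔP_B = 62 − 56.06 = 5.94.
Midpoints: Q̄_A = 2548.5, P̄_B = 59.03.
ε = (ΔQ_A/Q̄_A)/(ΔP_B/P̄_B) = (173/2548.5)/(5.94/59.03) ≈ 0.675.
ε > 0: margarine and butter are substitutes.

0.675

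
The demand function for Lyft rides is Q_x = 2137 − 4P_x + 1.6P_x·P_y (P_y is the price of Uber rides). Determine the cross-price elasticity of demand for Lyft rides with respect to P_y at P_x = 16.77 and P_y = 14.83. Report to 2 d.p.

At P_x = 16.77 and P_y = 14.83: Q_x = 2467.839.
∂Q_x/∂P_y = 1.6P_x = 1.6(16.77) = 26.8320.
ε = (∂Q_x/∂P_y)(P_y/Q_x) = 26.8320 × (14.83/2467.839) ≈ 0.16.
ε > 0: substitutes.

0.16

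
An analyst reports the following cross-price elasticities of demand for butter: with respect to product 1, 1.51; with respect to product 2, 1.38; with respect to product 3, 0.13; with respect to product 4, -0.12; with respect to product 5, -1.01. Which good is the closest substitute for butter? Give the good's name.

product 1

Substitutes have ε > 0. Among the positive values, 1.51 (product 1) is largest.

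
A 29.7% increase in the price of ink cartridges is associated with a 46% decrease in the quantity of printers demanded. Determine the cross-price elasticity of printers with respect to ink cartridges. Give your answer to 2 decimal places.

ε = (%ΔQ of printers) / (%ΔP of ink cartridges) = (-46%) / (29.7%) ≈ -1.55.

-1.55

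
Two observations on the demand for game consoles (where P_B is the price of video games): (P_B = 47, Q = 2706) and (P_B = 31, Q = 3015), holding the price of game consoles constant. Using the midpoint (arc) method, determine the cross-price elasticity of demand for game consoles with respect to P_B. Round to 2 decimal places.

-0.26

ΔQ_A = 3015 − 2706 = 309; ΔP_B = 31 − 47 = -16.
Midpoints: Q̄_A = 2860.5, P̄_B = 39.00.
ε = (ΔQ_A/Q̄_A)/(ΔP_B/P̄_B) = (309/2860.5)/(-16/39.00) ≈ -0.26.
ε < 0: game consoles and video games are complements.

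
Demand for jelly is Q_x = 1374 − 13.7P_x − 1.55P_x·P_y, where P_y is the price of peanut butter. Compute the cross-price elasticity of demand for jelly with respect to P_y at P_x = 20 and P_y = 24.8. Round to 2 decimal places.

-2.32

At P_x = 20 and P_y = 24.8: Q_x = 331.2.
∂Q_x/∂P_y = -1.55P_x = -1.55(20) = -31.0000.
ε = (∂Q_x/∂P_y)(P_y/Q_x) = -31.0000 × (24.8/331.2) ≈ -2.32.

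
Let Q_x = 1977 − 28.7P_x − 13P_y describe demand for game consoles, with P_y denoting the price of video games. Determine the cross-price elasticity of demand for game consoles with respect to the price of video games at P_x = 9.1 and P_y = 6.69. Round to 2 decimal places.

At P_x = 9.1 and P_y = 6.69: Q_x = 1628.86.
∂Q_x/∂P_y = -13.
ε = (∂Q_x/∂P_y)(P_y/Q_x) = -13 × (6.69/1628.86) ≈ -0.05.
Since ε < 0, game consoles and video games are complements.

-0.05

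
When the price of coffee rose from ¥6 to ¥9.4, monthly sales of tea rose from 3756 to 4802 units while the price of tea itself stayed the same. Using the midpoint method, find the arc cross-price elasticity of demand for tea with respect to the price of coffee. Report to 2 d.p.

0.55

ΔQ_A = 4802 − 3756 = 1046; ΔP_B = 9.4 − 6 = 3.4.
Midpoints: Q̄_A = 4279.0, P̄_B = 7.70.
ε = (ΔQ_A/Q̄_A)/(ΔP_B/P̄_B) = (1046/4279.0)/(3.4/7.70) ≈ 0.55.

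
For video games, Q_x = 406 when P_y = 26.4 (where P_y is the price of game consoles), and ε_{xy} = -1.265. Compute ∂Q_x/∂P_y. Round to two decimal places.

ε = (∂Q_x/∂P_y)·(P_y/Q_x) ⇒ ∂Q_x/∂P_y = ε·Q_x/P_y = -1.265 × 406/26.4 ≈ -19.45.

-19.45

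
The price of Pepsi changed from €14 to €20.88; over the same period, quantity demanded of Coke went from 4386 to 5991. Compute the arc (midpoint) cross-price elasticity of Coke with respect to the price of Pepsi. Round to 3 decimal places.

0.784

ΔQ_A = 5991 − 4386 = 1605; ΔP_B = 20.88 − 14 = 6.88.
Midpoints: Q̄_A = 5188.5, P̄_B = 17.44.
ε = (ΔQ_A/Q̄_A)/(ΔP_B/P̄_B) = (1605/5188.5)/(6.88/17.44) ≈ 0.784.
ε > 0: Coke and Pepsi are substitutes.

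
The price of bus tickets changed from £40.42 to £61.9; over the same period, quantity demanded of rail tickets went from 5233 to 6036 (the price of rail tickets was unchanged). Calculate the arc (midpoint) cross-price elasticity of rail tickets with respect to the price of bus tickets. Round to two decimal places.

0.34

ΔQ_A = 6036 − 5233 = 803; ΔP_B = 61.9 − 40.42 = 21.48.
Midpoints: Q̄_A = 5634.5, P̄_B = 51.16.
ε = (ΔQ_A/Q̄_A)/(ΔP_B/P̄_B) = (803/5634.5)/(21.48/51.16) ≈ 0.34.
ε > 0: rail tickets and bus tickets are substitutes.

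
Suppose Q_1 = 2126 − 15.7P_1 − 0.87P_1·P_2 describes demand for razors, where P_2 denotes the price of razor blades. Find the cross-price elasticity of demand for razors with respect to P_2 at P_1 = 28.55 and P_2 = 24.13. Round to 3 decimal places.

At P_1 = 28.55 and P_2 = 24.13: Q_1 = 1078.412.
∂Q_1/∂P_2 = -0.87P_1 = -0.87(28.55) = -24.8385.
ε = (∂Q_1/∂P_2)(P_2/Q_1) = -24.8385 × (24.13/1078.412) ≈ -0.556.

-0.556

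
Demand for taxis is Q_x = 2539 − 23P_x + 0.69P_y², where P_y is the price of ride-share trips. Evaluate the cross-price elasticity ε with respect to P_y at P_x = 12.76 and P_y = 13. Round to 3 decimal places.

0.099

At P_x = 12.76 and P_y = 13: Q_x = 2362.13.
∂Q_x/∂P_y = 1.38P_y = 1.38(13) = 17.9400.
ε = (∂Q_x/∂P_y)(P_y/Q_x) = 17.9400 × (13/2362.13) ≈ 0.099.
ε > 0: substitutes.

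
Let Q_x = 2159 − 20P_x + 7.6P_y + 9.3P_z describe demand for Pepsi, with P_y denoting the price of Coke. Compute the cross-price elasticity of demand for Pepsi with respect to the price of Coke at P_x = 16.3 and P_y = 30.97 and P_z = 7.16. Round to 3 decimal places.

At P_x = 16.3 and P_y = 30.97 and P_z = 7.16: Q_x = 2134.96.
∂Q_x/∂P_y = 7.6.
ε = (∂Q_x/∂P_y)(P_y/Q_x) = 7.6 × (30.97/2134.96) ≈ 0.110.

0.110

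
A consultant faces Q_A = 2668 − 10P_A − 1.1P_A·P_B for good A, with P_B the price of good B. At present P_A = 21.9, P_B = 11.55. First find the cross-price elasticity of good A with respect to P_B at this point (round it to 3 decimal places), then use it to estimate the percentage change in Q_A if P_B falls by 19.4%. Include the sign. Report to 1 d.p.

2.5%

At P_A = 21.9, P_B = 11.55: Q_A = 2170.760.
∂Q_A/∂P_B = -1.1P_A = -24.0900.
ε = (∂Q_A/∂P_B)(P_B/Q_A) = -24.0900 × 11.55/2170.760 ≈ -0.128.
%ΔQ_A ≈ ε × %ΔP_B = -0.128 × (-19.4%) = 2.5%.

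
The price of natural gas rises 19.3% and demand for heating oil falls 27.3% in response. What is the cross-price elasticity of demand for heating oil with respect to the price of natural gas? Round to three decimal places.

-1.415

ε = (%ΔQ of heating oil) / (%ΔP of natural gas) = (-27.3%) / (19.3%) ≈ -1.415.
Negative cross-price elasticity: complements.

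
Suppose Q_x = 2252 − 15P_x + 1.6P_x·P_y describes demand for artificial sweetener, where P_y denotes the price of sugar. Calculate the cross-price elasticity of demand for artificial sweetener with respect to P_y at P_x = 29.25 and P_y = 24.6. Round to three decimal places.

0.388

At P_x = 29.25 and P_y = 24.6: Q_x = 2964.53.
∂Q_x/∂P_y = 1.6P_x = 1.6(29.25) = 46.8000.
ε = (∂Q_x/∂P_y)(P_y/Q_x) = 46.8000 × (24.6/2964.53) ≈ 0.388.
ε > 0: substitutes.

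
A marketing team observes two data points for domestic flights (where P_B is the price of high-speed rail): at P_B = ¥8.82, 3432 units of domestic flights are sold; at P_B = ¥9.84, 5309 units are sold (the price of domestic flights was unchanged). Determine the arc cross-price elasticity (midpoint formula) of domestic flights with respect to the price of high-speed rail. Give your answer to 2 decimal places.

3.93

ΔQ_A = 5309 − 3432 = 1877; ΔP_B = 9.84 − 8.82 = 1.02.
Midpoints: Q̄_A = 4370.5, P̄_B = 9.33.
ε = (ΔQ_A/Q̄_A)/(ΔP_B/P̄_B) = (1877/4370.5)/(1.02/9.33) ≈ 3.93.
ε > 0: domestic flights and high-speed rail are substitutes.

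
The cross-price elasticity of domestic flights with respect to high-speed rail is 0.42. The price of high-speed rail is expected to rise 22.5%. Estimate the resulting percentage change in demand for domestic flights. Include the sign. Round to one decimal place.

9.5%

%ΔQ ≈ ε × %ΔP of high-speed rail = 0.42 × (22.5%) = 9.5%.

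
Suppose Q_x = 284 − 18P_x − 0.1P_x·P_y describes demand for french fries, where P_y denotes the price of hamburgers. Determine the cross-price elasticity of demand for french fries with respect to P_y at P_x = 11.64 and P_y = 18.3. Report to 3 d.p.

At P_x = 11.64 and P_y = 18.3: Q_x = 53.179.
∂Q_x/∂P_y = -0.1P_x = -0.1(11.64) = -1.1640.
ε = (∂Q_x/∂P_y)(P_y/Q_x) = -1.1640 × (18.3/53.179) ≈ -0.401.

-0.401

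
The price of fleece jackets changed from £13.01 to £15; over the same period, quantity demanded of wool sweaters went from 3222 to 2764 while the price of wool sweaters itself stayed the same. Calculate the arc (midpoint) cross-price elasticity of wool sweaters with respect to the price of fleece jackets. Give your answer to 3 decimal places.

-1.077

ΔQ_A = 2764 − 3222 = -458; ΔP_B = 15 − 13.01 = 1.99.
Midpoints: Q̄_A = 2993.0, P̄_B = 14.00.
ε = (ΔQ_A/Q̄_A)/(ΔP_B/P̄_B) = (-458/2993.0)/(1.99/14.00) ≈ -1.077.
ε < 0: wool sweaters and fleece jackets are complements.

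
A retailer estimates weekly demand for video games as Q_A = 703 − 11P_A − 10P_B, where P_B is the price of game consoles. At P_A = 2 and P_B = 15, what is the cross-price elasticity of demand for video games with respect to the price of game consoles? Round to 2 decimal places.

At P_A = 2 and P_B = 15: Q_A = 531.
∂Q_A/∂P_B = -10.
ε = (∂Q_A/∂P_B)(P_B/Q_A) = -10 × (15/531) ≈ -0.28.

-0.28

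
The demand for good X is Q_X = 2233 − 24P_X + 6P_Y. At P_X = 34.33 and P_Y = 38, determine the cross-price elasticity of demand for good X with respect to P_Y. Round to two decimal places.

0.14

At P_X = 34.33 and P_Y = 38: Q_X = 1637.08.
∂Q_X/∂P_Y = 6.
ε = (∂Q_X/∂P_Y)(P_Y/Q_X) = 6 × (38/1637.08) ≈ 0.14.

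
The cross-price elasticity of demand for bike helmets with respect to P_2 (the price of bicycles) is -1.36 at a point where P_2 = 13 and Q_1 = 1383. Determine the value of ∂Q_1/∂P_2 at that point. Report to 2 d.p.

-144.68

ε = (∂Q_1/∂P_2)·(P_2/Q_1) ⇒ ∂Q_1/∂P_2 = ε·Q_1/P_2 = -1.36 × 1383/13 ≈ -144.68.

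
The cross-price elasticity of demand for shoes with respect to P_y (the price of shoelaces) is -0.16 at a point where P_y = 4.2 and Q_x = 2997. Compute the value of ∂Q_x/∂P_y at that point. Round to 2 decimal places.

ε = (∂Q_x/∂P_y)·(P_y/Q_x) ⇒ ∂Q_x/∂P_y = ε·Q_x/P_y = -0.16 × 2997/4.2 ≈ -114.17.

-114.17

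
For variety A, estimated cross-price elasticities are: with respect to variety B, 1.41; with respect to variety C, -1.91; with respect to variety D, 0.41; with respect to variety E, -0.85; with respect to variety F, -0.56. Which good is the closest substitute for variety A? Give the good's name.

variety B

Substitutes have ε > 0. Among the positive values, 1.41 (variety B) is largest.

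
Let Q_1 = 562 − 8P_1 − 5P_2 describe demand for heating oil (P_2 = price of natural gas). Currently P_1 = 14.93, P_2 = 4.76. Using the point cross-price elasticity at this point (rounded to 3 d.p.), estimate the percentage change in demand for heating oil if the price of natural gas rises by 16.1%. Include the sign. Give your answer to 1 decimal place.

-0.9%

At P_1 = 14.93, P_2 = 4.76: Q_1 = 418.76.
∂Q_1/∂P_2 = -5.
ε = (∂Q_1/∂P_2)(P_2/Q_1) = -5.0000 × 4.76/418.76 ≈ -0.057.
%ΔQ_1 ≈ ε × %ΔP_2 = -0.057 × (16.1%) = -0.9%.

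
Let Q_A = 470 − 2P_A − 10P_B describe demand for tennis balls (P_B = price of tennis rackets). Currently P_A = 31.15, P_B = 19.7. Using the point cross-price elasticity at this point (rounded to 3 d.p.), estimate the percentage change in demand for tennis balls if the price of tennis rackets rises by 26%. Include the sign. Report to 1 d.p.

At P_A = 31.15, P_B = 19.7: Q_A = 210.7.
∂Q_A/∂P_B = -10.
ε = (∂Q_A/∂P_B)(P_B/Q_A) = -10.0000 × 19.7/210.7 ≈ -0.935.
%ΔQ_A ≈ ε × %ΔP_B = -0.935 × (26%) = -24.3%.

-24.3%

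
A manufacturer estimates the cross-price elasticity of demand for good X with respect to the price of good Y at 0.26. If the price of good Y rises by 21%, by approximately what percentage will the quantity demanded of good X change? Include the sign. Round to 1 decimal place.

5.5%

%ΔQ ≈ ε × %ΔP of good Y = 0.26 × (21%) = 5.5%.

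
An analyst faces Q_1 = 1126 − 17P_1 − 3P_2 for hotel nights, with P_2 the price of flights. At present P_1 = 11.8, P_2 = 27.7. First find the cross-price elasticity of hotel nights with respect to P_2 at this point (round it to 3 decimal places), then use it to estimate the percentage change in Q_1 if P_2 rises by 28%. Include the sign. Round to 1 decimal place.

At P_1 = 11.8, P_2 = 27.7: Q_1 = 842.3.
∂Q_1/∂P_2 = -3.
ε = (∂Q_1/∂P_2)(P_2/Q_1) = -3.0000 × 27.7/842.3 ≈ -0.099.
%ΔQ_1 ≈ ε × %ΔP_2 = -0.099 × (28%) = -2.8%.

-2.8%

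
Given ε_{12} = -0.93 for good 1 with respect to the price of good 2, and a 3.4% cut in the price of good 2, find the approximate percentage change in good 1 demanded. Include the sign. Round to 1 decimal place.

3.2%

%ΔQ ≈ ε × %ΔP of good 2 = -0.93 × (-3.4%) = 3.2%.
Demand for good 1 rises by about 3.2%.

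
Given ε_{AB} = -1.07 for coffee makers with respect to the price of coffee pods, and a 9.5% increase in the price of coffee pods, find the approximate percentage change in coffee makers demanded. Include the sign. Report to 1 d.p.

%ΔQ ≈ ε × %ΔP of coffee pods = -1.07 × (9.5%) = -10.2%.

-10.2%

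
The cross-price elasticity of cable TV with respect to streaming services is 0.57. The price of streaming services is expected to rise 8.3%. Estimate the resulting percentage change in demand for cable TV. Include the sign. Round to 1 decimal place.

4.7%

%ΔQ ≈ ε × %ΔP of streaming services = 0.57 × (8.3%) = 4.7%.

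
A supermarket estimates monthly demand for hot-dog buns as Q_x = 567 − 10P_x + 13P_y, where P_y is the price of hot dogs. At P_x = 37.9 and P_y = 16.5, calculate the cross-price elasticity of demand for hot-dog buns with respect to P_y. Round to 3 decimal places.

0.533

At P_x = 37.9 and P_y = 16.5: Q_x = 402.5.
∂Q_x/∂P_y = 13.
ε = (∂Q_x/∂P_y)(P_y/Q_x) = 13 × (16.5/402.5) ≈ 0.533.
Since ε > 0, hot-dog buns and hot dogs are substitutes.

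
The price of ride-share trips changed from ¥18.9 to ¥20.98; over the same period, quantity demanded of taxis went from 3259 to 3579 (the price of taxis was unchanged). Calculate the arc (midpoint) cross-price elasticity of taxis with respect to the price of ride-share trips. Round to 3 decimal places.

ΔQ_A = 3579 − 3259 = 320; ΔP_B = 20.98 − 18.9 = 2.08.
Midpoints: Q̄_A = 3419.0, P̄_B = 19.94.
ε = (ΔQ_A/Q̄_A)/(ΔP_B/P̄_B) = (320/3419.0)/(2.08/19.94) ≈ 0.897.

0.897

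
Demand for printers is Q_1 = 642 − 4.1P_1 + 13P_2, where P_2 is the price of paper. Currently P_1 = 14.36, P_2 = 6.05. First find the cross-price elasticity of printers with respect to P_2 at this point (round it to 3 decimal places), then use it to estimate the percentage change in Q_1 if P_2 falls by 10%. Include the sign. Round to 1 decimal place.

At P_1 = 14.36, P_2 = 6.05: Q_1 = 661.774.
∂Q_1/∂P_2 = 13.
ε = (∂Q_1/∂P_2)(P_2/Q_1) = 13.0000 × 6.05/661.774 ≈ 0.119.
%ΔQ_1 ≈ ε × %ΔP_2 = 0.119 × (-10%) = -1.2%.

-1.2%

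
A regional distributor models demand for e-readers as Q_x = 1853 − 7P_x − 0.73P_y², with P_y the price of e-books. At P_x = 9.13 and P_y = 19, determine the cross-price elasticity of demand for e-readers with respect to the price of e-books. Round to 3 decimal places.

-0.345

At P_x = 9.13 and P_y = 19: Q_x = 1525.56.
∂Q_x/∂P_y = -1.46P_y = -1.46(19) = -27.7400.
ε = (∂Q_x/∂P_y)(P_y/Q_x) = -27.7400 × (19/1525.56) ≈ -0.345.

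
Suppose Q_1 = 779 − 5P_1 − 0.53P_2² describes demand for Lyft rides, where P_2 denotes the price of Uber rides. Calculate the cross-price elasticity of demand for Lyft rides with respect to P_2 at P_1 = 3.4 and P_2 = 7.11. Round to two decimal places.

-0.07

At P_1 = 3.4 and P_2 = 7.11: Q_1 = 735.207.
∂Q_1/∂P_2 = -1.06P_2 = -1.06(7.11) = -7.5366.
ε = (∂Q_1/∂P_2)(P_2/Q_1) = -7.5366 × (7.11/735.207) ≈ -0.07.
ε < 0: complements.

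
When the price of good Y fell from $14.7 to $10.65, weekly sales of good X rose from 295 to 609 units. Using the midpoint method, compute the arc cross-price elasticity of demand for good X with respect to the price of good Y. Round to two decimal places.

-2.17

ΔQ_X = 609 − 295 = 314; ΔP_Y = 10.65 − 14.7 = -4.05.
Midpoints: Q̄_X = 452.0, P̄_Y = 12.68.
ε = (ΔQ_X/Q̄_X)/(ΔP_Y/P̄_Y) = (314/452.0)/(-4.05/12.68) ≈ -2.17.
ε < 0: good X and good Y are complements.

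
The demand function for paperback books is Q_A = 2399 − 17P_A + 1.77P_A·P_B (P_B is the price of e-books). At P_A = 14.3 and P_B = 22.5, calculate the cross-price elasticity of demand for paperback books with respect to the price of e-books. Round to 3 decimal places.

0.209

At P_A = 14.3 and P_B = 22.5: Q_A = 2725.398.
∂Q_A/∂P_B = 1.77P_A = 1.77(14.3) = 25.3110.
ε = (∂Q_A/∂P_B)(P_B/Q_A) = 25.3110 × (22.5/2725.398) ≈ 0.209.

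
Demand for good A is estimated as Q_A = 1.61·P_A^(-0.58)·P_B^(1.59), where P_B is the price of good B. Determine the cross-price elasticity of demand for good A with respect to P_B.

1.59

In a log-linear (constant-elasticity) demand function, the coefficient on the exponent of P_B is the cross-price elasticity.
ε = 1.59. Positive, so good A and good B are substitutes.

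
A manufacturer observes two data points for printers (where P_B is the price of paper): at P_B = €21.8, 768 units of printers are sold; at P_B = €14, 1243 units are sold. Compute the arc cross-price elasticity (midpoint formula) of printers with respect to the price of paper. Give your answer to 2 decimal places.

ΔQ_A = 1243 − 768 = 475; ΔP_B = 14 − 21.8 = -7.8.
Midpoints: Q̄_A = 1005.5, P̄_B = 17.90.
ε = (ΔQ_A/Q̄_A)/(ΔP_B/P̄_B) = (475/1005.5)/(-7.8/17.90) ≈ -1.08.
ε < 0: printers and paper are complements.

-1.08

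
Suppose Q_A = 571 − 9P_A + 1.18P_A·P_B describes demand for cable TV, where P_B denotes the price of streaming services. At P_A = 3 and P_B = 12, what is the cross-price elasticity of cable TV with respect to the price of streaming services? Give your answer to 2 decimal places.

At P_A = 3 and P_B = 12: Q_A = 586.48.
∂Q_A/∂P_B = 1.18P_A = 1.18(3) = 3.5400.
ε = (∂Q_A/∂P_B)(P_B/Q_A) = 3.5400 × (12/586.48) ≈ 0.07.
ε > 0: substitutes.

0.07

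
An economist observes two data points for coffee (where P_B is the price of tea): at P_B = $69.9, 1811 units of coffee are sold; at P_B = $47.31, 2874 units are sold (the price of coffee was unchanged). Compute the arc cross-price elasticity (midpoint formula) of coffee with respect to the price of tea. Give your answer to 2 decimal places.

-1.18

ΔQ_A = 2874 − 1811 = 1063; ΔP_B = 47.31 − 69.9 = -22.59.
Midpoints: Q̄_A = 2342.5, P̄_B = 58.61.
ε = (ΔQ_A/Q̄_A)/(ΔP_B/P̄_B) = (1063/2342.5)/(-22.59/58.61) ≈ -1.18.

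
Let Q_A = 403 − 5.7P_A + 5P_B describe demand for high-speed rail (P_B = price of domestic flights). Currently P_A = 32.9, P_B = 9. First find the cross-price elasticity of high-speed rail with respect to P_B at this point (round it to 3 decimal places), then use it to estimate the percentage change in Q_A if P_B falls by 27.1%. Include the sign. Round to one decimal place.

-4.7%

At P_A = 32.9, P_B = 9: Q_A = 260.47.
∂Q_A/∂P_B = 5.
ε = (∂Q_A/∂P_B)(P_B/Q_A) = 5.0000 × 9/260.47 ≈ 0.173.
%ΔQ_A ≈ ε × %ΔP_B = 0.173 × (-27.1%) = -4.7%.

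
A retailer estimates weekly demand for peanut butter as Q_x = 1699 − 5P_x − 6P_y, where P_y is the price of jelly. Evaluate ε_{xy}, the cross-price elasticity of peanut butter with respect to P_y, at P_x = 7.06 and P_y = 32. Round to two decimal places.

-0.13

At P_x = 7.06 and P_y = 32: Q_x = 1471.7.
∂Q_x/∂P_y = -6.
ε = (∂Q_x/∂P_y)(P_y/Q_x) = -6 × (32/1471.7) ≈ -0.13.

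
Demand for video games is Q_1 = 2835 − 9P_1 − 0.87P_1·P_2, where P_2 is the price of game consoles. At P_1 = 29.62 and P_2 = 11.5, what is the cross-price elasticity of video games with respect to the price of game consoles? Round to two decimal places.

-0.13

At P_1 = 29.62 and P_2 = 11.5: Q_1 = 2272.072.
∂Q_1/∂P_2 = -0.87P_1 = -0.87(29.62) = -25.7694.
ε = (∂Q_1/∂P_2)(P_2/Q_1) = -25.7694 × (11.5/2272.072) ≈ -0.13.
ε < 0: complements.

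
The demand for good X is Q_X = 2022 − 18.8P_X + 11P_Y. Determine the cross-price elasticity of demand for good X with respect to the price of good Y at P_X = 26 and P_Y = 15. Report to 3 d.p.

0.097

At P_X = 26 and P_Y = 15: Q_X = 1698.2.
∂Q_X/∂P_Y = 11.
ε = (∂Q_X/∂P_Y)(P_Y/Q_X) = 11 × (15/1698.2) ≈ 0.097.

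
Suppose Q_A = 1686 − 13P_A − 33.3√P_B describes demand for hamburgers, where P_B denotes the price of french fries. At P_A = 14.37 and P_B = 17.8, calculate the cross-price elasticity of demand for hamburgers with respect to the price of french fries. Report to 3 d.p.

At P_A = 14.37 and P_B = 17.8: Q_A = 1358.697.
∂Q_A/∂P_B = -33.3/(2√P_B) = -33.3/(2√17.8) = -3.9464.
ε = (∂Q_A/∂P_B)(P_B/Q_A) = -3.9464 × (17.8/1358.697) ≈ -0.052.

-0.052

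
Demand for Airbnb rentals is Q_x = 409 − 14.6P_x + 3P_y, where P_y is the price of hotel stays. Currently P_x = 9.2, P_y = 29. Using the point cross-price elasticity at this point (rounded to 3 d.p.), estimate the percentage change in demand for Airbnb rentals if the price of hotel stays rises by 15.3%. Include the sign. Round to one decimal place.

At P_x = 9.2, P_y = 29: Q_x = 361.68.
∂Q_x/∂P_y = 3.
ε = (∂Q_x/∂P_y)(P_y/Q_x) = 3.0000 × 29/361.68 ≈ 0.241.
%ΔQ_x ≈ ε × %ΔP_y = 0.241 × (15.3%) = 3.7%.

3.7%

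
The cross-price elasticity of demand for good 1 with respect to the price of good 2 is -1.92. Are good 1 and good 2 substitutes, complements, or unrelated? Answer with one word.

ε = -1.92 < 0, so a higher price of good 2 lowers demand for good 1: complements.

complements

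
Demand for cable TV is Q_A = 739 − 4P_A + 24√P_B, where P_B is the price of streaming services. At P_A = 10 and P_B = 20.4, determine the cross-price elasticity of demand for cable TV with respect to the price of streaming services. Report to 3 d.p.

At P_A = 10 and P_B = 20.4: Q_A = 807.399.
∂Q_A/∂P_B = 24/(2√P_B) = 24/(2√20.4) = 2.6568.
ε = (∂Q_A/∂P_B)(P_B/Q_A) = 2.6568 × (20.4/807.399) ≈ 0.067.
ε > 0: substitutes.

0.067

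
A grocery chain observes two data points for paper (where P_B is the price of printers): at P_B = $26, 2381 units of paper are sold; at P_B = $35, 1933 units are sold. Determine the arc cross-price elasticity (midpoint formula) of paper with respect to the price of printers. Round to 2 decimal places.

ΔQ_A = 1933 − 2381 = -448; ΔP_B = 35 − 26 = 9.
Midpoints: Q̄_A = 2157.0, P̄_B = 30.50.
ε = (ΔQ_A/Q̄_A)/(ΔP_B/P̄_B) = (-448/2157.0)/(9/30.50) ≈ -0.70.

-0.70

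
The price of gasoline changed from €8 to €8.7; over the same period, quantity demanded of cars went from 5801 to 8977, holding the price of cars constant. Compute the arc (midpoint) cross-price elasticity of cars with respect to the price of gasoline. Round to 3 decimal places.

5.127

ΔQ_A = 8977 − 5801 = 3176; ΔP_B = 8.7 − 8 = 0.7.
Midpoints: Q̄_A = 7389.0, P̄_B = 8.35.
ε = (ΔQ_A/Q̄_A)/(ΔP_B/P̄_B) = (3176/7389.0)/(0.7/8.35) ≈ 5.127.
ε > 0: cars and gasoline are substitutes.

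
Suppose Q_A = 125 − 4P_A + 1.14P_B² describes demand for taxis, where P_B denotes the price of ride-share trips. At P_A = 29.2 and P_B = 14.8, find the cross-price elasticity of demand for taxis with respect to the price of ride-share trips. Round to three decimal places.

At P_A = 29.2 and P_B = 14.8: Q_A = 257.906.
∂Q_A/∂P_B = 2.28P_B = 2.28(14.8) = 33.7440.
ε = (∂Q_A/∂P_B)(P_B/Q_A) = 33.7440 × (14.8/257.906) ≈ 1.936.
ε > 0: substitutes.

1.936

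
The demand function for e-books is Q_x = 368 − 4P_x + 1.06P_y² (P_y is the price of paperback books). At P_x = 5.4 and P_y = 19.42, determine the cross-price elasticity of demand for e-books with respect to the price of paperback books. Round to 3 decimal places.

At P_x = 5.4 and P_y = 19.42: Q_x = 746.165.
∂Q_x/∂P_y = 2.12P_y = 2.12(19.42) = 41.1704.
ε = (∂Q_x/∂P_y)(P_y/Q_x) = 41.1704 × (19.42/746.165) ≈ 1.072.

1.072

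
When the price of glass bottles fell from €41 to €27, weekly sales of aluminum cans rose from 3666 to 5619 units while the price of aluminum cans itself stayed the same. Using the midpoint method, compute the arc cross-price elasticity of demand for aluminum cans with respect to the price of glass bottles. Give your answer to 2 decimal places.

ΔQ_A = 5619 − 3666 = 1953; ΔP_B = 27 − 41 = -14.
Midpoints: Q̄_A = 4642.5, P̄_B = 34.00.
ε = (ΔQ_A/Q̄_A)/(ΔP_B/P̄_B) = (1953/4642.5)/(-14/34.00) ≈ -1.02.
ε < 0: aluminum cans and glass bottles are complements.

-1.02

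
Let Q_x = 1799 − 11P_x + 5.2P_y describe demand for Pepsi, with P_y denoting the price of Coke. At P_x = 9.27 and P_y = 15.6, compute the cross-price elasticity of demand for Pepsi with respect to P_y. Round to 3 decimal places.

At P_x = 9.27 and P_y = 15.6: Q_x = 1778.15.
∂Q_x/∂P_y = 5.2.
ε = (∂Q_x/∂P_y)(P_y/Q_x) = 5.2 × (15.6/1778.15) ≈ 0.046.

0.046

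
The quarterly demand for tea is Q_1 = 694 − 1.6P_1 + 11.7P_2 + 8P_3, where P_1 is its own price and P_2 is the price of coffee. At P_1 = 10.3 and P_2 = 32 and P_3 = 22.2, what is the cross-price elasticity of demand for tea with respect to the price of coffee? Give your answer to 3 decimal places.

0.305

At P_1 = 10.3 and P_2 = 32 and P_3 = 22.2: Q_1 = 1229.52.
∂Q_1/∂P_2 = 11.7.
ε = (∂Q_1/∂P_2)(P_2/Q_1) = 11.7 × (32/1229.52) ≈ 0.305.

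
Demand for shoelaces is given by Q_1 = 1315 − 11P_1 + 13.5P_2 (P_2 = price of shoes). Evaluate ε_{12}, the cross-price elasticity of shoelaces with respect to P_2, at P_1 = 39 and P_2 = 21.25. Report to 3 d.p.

0.245

At P_1 = 39 and P_2 = 21.25: Q_1 = 1172.875.
∂Q_1/∂P_2 = 13.5.
ε = (∂Q_1/∂P_2)(P_2/Q_1) = 13.5 × (21.25/1172.875) ≈ 0.245.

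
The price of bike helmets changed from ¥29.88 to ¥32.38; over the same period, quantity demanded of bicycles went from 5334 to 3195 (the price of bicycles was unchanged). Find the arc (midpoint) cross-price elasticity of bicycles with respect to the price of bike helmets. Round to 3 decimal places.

ΔQ_A = 3195 − 5334 = -2139; ΔP_B = 32.38 − 29.88 = 2.5.
Midpoints: Q̄_A = 4264.5, P̄_B = 31.13.
ε = (ΔQ_A/Q̄_A)/(ΔP_B/P̄_B) = (-2139/4264.5)/(2.5/31.13) ≈ -6.246.

-6.246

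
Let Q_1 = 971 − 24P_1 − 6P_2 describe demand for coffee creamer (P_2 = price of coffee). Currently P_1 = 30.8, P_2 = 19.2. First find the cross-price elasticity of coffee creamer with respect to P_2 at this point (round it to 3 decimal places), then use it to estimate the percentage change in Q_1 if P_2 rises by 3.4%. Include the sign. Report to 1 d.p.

At P_1 = 30.8, P_2 = 19.2: Q_1 = 116.6.
∂Q_1/∂P_2 = -6.
ε = (∂Q_1/∂P_2)(P_2/Q_1) = -6.0000 × 19.2/116.6 ≈ -0.988.
%ΔQ_1 ≈ ε × %ΔP_2 = -0.988 × (3.4%) = -3.4%.

-3.4%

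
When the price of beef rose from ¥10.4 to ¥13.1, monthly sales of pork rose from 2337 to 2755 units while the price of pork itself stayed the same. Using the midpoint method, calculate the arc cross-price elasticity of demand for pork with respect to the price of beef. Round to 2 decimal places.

0.71

ΔQ_A = 2755 − 2337 = 418; ΔP_B = 13.1 − 10.4 = 2.7.
Midpoints: Q̄_A = 2546.0, P̄_B = 11.75.
ε = (ΔQ_A/Q̄_A)/(ΔP_B/P̄_B) = (418/2546.0)/(2.7/11.75) ≈ 0.71.
ε > 0: pork and beef are substitutes.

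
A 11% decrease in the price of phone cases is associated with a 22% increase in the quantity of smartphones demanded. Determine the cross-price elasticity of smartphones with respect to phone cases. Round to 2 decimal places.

ε = (%ΔQ of smartphones) / (%ΔP of phone cases) = (22%) / (-11%) ≈ -2.00.

-2.00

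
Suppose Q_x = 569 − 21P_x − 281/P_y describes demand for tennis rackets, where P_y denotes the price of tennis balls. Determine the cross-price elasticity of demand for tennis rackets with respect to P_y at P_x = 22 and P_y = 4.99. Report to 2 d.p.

At P_x = 22 and P_y = 4.99: Q_x = 50.687.
∂Q_x/∂P_y = 281/P_y² = 11.2851.
ε = (∂Q_x/∂P_y)(P_y/Q_x) = 11.2851 × (4.99/50.687) ≈ 1.11.

1.11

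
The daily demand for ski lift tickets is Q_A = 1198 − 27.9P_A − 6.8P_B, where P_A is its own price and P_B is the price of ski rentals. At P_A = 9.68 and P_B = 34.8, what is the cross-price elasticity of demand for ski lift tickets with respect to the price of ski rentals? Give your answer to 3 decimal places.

-0.342

At P_A = 9.68 and P_B = 34.8: Q_A = 691.288.
∂Q_A/∂P_B = -6.8.
ε = (∂Q_A/∂P_B)(P_B/Q_A) = -6.8 × (34.8/691.288) ≈ -0.342.
Since ε < 0, ski lift tickets and ski rentals are complements.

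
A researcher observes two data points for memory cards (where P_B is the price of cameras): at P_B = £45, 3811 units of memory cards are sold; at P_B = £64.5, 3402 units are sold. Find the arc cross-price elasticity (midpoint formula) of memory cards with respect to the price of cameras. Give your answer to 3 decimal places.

ΔQ_A = 3402 − 3811 = -409; ΔP_B = 64.5 − 45 = 19.5.
Midpoints: Q̄_A = 3606.5, P̄_B = 54.75.
ε = (ΔQ_A/Q̄_A)/(ΔP_B/P̄_B) = (-409/3606.5)/(19.5/54.75) ≈ -0.318.

-0.318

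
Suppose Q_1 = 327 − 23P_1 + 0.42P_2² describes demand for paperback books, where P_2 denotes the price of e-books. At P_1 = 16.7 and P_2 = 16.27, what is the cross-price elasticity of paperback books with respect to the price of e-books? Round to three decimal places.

4.112

At P_1 = 16.7 and P_2 = 16.27: Q_1 = 54.079.
∂Q_1/∂P_2 = 0.84P_2 = 0.84(16.27) = 13.6668.
ε = (∂Q_1/∂P_2)(P_2/Q_1) = 13.6668 × (16.27/54.079) ≈ 4.112.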